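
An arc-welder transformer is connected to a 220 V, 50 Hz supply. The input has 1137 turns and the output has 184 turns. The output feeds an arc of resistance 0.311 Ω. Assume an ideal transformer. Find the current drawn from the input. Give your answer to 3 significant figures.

V_out = V_in × N_out/N_in = 220 × 184/1137 = 35.602 V.
I_out = V_out/R = 35.602/0.311 = 114.48 A.
For an ideal transformer I_in N_in = I_out N_out, so I_in = 114.48 × 184/1137 = 18.5 A.

I_in ≈ 18.5 A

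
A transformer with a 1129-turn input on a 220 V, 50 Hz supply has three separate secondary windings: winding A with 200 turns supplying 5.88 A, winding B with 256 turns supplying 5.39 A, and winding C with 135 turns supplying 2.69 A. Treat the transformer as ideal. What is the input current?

V_A = 220 × 200/1129 = 38.973 V; V_B = 220 × 256/1129 = 49.885 V; V_C = 220 × 135/1129 = 26.306 V.
P_out = V_A I_A + V_B I_B + V_C I_C = 38.973×5.88 + 49.885×5.39 + 26.306×2.69 = 229.16 + 268.88 + 70.764 = 568.80 W.
Ideal ⇒ P_in = P_out, so I_in = P_out/V_in = 568.80/220 = 2.59 A.

I_in ≈ 2.59 A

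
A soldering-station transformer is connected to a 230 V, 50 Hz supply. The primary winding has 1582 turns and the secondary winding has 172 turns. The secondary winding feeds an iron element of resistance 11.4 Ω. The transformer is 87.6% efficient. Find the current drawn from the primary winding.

V_s = 230 × 172/1582 = 25.006 V.
I_s = V_s/R = 25.006/11.4 = 2.1935 A.
P_out = V_s I_s = 25.006 × 2.1935 = 54.852 W.
P_in = P_out/η = 54.852/0.876 = 62.617 W.
I_p = P_in/V_p = 62.617/230 = 0.272 A.

I_p ≈ 0.272 A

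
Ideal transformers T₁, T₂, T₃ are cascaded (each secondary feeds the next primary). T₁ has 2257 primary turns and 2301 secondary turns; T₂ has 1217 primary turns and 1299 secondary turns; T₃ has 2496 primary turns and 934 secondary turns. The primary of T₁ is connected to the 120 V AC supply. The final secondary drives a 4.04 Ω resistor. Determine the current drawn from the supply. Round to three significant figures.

I_supply ≈ 4.93 A

After T₁: V = 120.00 × 2301/2257 = 122.34 V.
After T₂: V = 122.34 × 1299/1217 = 130.58 V.
After T₃: V = 130.58 × 934/2496 = 48.864 V.
I_load = 48.864/4.04 = 12.095 A, so P_out = 48.864 × 12.095 = 591.01 W.
All ideal ⇒ P_in = P_out, so I_supply = 591.01/120 = 4.93 A.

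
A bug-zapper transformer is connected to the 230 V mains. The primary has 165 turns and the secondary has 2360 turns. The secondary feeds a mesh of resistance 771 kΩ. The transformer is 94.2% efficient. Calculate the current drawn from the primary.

V_s = 230 × 2360/165 = 3289.7 V.
I_s = V_s/R = 3289.7/771000 = 0.0042668 A.
P_out = V_s I_s = 3289.7 × 0.0042668 = 14.036 W.
P_in = P_out/η = 14.036/0.942 = 14.901 W.
I_p = P_in/V_p = 14.901/230 = 0.0648 A.

I_p ≈ 0.0648 A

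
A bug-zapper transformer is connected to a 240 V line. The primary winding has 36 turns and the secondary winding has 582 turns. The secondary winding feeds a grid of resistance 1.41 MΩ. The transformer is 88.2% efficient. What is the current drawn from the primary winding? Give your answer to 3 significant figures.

V_s = 240 × 582/36 = 3880.0 V.
I_s = V_s/R = 3880.0/(1.41×10^6) = 0.0027518 A.
P_out = V_s I_s = 3880.0 × 0.0027518 = 10.677 W.
P_in = P_out/η = 10.677/0.882 = 12.105 W.
I_p = P_in/V_p = 12.105/240 = 0.0504 A.

I_p ≈ 0.0504 A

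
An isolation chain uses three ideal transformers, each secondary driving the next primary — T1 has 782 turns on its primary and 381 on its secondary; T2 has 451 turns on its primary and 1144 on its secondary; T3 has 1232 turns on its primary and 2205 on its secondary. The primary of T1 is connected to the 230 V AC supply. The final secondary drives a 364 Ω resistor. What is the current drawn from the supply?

After T1: V = 230.00 × 381/782 = 112.06 V.
After T2: V = 112.06 × 1144/451 = 284.25 V.
After T3: V = 284.25 × 2205/1232 = 508.74 V.
I_load = 508.74/364 = 1.3976 A, so P_out = 508.74 × 1.3976 = 711.03 W.
All ideal ⇒ P_in = P_out, so I_supply = 711.03/230 = 3.09 A.

I_supply ≈ 3.09 A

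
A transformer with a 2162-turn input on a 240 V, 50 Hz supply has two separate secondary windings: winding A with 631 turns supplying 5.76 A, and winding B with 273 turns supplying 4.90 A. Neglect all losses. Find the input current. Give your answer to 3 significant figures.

I_in ≈ 2.30 A

V_A = 240 × 631/2162 = 70.046 V; V_B = 240 × 273/2162 = 30.305 V.
P_out = V_A I_A + V_B I_B = 70.046×5.76 + 30.305×4.90 = 403.47 + 148.50 = 551.96 W.
Ideal ⇒ P_in = P_out, so I_in = P_out/V_in = 551.96/240 = 2.30 A.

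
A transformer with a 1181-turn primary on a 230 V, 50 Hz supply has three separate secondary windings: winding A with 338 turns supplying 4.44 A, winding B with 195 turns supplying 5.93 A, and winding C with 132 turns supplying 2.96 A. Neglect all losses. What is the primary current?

V_A = 230 × 338/1181 = 65.826 V; V_B = 230 × 195/1181 = 37.976 V; V_C = 230 × 132/1181 = 25.707 V.
P_out = V_A I_A + V_B I_B + V_C I_C = 65.826×4.44 + 37.976×5.93 + 25.707×2.96 = 292.27 + 225.20 + 76.093 = 593.56 W.
Ideal ⇒ P_in = P_out, so I_p = P_out/V_p = 593.56/230 = 2.58 A.

I_p ≈ 2.58 A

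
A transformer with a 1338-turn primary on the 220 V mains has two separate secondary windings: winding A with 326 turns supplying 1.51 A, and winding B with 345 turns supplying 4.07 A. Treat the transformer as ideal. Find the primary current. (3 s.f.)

I_p ≈ 1.42 A

V_A = 220 × 326/1338 = 53.602 V; V_B = 220 × 345/1338 = 56.726 V.
P_out = V_A I_A + V_B I_B = 53.602×1.51 + 56.726×4.07 = 80.940 + 230.88 = 311.82 W.
Ideal ⇒ P_in = P_out, so I_p = P_out/V_p = 311.82/220 = 1.42 A.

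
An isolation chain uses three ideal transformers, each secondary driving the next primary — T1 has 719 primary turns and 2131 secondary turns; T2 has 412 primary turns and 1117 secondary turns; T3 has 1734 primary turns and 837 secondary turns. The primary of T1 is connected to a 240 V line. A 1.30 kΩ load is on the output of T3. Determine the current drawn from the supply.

After T1: V = 240.00 × 2131/719 = 711.32 V.
After T2: V = 711.32 × 1117/412 = 1928.5 V.
After T3: V = 1928.5 × 837/1734 = 930.89 V.
I_load = 930.89/1300 = 0.71607 A, so P_out = 930.89 × 0.71607 = 666.58 W.
All ideal ⇒ P_in = P_out, so I_supply = 666.58/240 = 2.78 A.

I_supply ≈ 2.78 A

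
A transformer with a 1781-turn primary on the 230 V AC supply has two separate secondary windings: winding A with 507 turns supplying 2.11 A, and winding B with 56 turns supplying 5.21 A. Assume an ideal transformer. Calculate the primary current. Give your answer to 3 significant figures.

I_p ≈ 0.764 A

V_A = 230 × 507/1781 = 65.474 V; V_B = 230 × 56/1781 = 7.2319 V.
P_out = V_A I_A + V_B I_B = 65.474×2.11 + 7.2319×5.21 = 138.15 + 37.678 = 175.83 W.
Ideal ⇒ P_in = P_out, so I_p = P_out/V_p = 175.83/230 = 0.764 A.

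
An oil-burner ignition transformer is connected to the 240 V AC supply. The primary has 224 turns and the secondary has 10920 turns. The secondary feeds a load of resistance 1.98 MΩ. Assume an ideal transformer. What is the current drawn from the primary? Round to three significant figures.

V_s = V_p × N_s/N_p = 240 × 10920/224 = 11700 V.
I_s = V_s/R = 11700/(1.98×10^6) = 0.0059091 A.
For an ideal transformer I_p N_p = I_s N_s, so I_p = 0.0059091 × 10920/224 = 0.288 A.

I_p ≈ 0.288 A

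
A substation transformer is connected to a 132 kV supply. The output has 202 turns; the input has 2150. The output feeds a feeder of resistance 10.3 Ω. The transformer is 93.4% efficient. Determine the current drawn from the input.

I_in ≈ 121 A

V_out = 132000 × 202/2150 = 12402 V.
I_out = V_out/R = 12402/10.3 = 1204.1 A.
P_out = V_out I_out = 12402 × 1204.1 = 1.4933×10^7 W.
P_in = P_out/η = 1.4933×10^7/0.934 = 1.5988×10^7 W.
I_in = P_in/V_in = 1.5988×10^7/132000 = 121 A.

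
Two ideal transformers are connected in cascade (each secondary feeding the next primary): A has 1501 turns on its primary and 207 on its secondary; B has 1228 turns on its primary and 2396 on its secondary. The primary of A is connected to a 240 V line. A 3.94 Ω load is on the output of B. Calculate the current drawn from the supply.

I_supply ≈ 4.41 A

After A: V = 240.00 × 207/1501 = 33.098 V.
After B: V = 33.098 × 2396/1228 = 64.579 V.
I_load = 64.579/3.94 = 16.391 A, so P_out = 64.579 × 16.391 = 1058.5 W.
All ideal ⇒ P_in = P_out, so I_supply = 1058.5/240 = 4.41 A.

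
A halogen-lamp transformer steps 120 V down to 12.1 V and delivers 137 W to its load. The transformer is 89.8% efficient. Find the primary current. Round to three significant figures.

I_p ≈ 1.27 A

P_in = P_out/η = 137/0.898 = 152.56 W.
I_p = P_in/V_p = 152.56/120 = 1.27 A.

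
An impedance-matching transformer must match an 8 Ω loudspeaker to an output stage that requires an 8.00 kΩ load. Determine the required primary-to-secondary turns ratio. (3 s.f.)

N_p/N_s ≈ 31.6

Z_p/Z_s = (N_p/N_s)², so N_p/N_s = √(8000/8) = √1000 = 31.6.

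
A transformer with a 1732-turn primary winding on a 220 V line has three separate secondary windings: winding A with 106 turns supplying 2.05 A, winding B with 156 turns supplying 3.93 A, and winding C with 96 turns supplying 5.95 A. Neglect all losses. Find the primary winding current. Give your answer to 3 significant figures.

I_p ≈ 0.809 A

V_A = 220 × 106/1732 = 13.464 V; V_B = 220 × 156/1732 = 19.815 V; V_C = 220 × 96/1732 = 12.194 V.
P_out = V_A I_A + V_B I_B + V_C I_C = 13.464×2.05 + 19.815×3.93 + 12.194×5.95 = 27.602 + 77.874 + 72.554 = 178.03 W.
Ideal ⇒ P_in = P_out, so I_p = P_out/V_p = 178.03/220 = 0.809 A.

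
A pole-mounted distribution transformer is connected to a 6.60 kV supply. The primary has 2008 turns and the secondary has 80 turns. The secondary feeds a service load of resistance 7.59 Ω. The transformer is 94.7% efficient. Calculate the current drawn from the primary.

I_p ≈ 1.46 A

V_s = 6600 × 80/2008 = 262.95 V.
I_s = V_s/R = 262.95/7.59 = 34.644 A.
P_out = V_s I_s = 262.95 × 34.644 = 9109.6 W.
P_in = P_out/η = 9109.6/0.947 = 9619.4 W.
I_p = P_in/V_p = 9619.4/6600 = 1.46 A.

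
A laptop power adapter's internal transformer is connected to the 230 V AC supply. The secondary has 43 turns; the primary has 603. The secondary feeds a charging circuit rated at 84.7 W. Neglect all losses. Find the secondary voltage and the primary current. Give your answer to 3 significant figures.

V_s ≈ 16.4 V, I_p ≈ 0.368 A

V_s = V_p × N_s/N_p = 230 × 43/603 = 16.401 V.
I_s = P/V_s = 84.7/16.401 = 5.1642 A.
I_p = I_s × N_s/N_p = 5.1642 × 43/603 = 0.368 A.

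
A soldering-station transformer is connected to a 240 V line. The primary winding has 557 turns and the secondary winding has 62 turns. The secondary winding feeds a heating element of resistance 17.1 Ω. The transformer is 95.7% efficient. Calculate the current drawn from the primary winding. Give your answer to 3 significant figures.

I_p ≈ 0.182 A

V_s = 240 × 62/557 = 26.715 V.
I_s = V_s/R = 26.715/17.1 = 1.5623 A.
P_out = V_s I_s = 26.715 × 1.5623 = 41.735 W.
P_in = P_out/η = 41.735/0.957 = 43.610 W.
I_p = P_in/V_p = 43.610/240 = 0.182 A.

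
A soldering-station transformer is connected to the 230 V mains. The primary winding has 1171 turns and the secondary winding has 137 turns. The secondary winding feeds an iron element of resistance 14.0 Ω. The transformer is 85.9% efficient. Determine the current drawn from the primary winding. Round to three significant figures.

V_s = 230 × 137/1171 = 26.909 V.
I_s = V_s/R = 26.909/14.0 = 1.9220 A.
P_out = V_s I_s = 26.909 × 1.9220 = 51.720 W.
P_in = P_out/η = 51.720/0.859 = 60.209 W.
I_p = P_in/V_p = 60.209/230 = 0.262 A.

I_p ≈ 0.262 A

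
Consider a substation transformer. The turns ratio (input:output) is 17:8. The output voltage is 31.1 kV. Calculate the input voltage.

V_in/V_out = N_in/N_out, so V_in = 31100 × 17/8 = 66100 V.

V_in ≈ 66100 V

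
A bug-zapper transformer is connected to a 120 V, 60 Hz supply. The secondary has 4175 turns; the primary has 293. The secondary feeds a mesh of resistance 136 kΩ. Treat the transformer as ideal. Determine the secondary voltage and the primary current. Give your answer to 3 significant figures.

V_s = V_p × N_s/N_p = 120 × 4175/293 = 1709.9 V.
I_s = V_s/R = 1709.9/136000 = 0.012573 A.
I_p = I_s × N_s/N_p = 0.012573 × 4175/293 = 0.179 A.

V_s ≈ 1710 V, I_p ≈ 0.179 A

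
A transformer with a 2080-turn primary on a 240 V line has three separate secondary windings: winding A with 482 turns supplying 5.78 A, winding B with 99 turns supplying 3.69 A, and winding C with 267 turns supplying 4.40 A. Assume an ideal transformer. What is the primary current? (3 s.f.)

V_A = 240 × 482/2080 = 55.615 V; V_B = 240 × 99/2080 = 11.423 V; V_C = 240 × 267/2080 = 30.808 V.
P_out = V_A I_A + V_B I_B + V_C I_C = 55.615×5.78 + 11.423×3.69 + 30.808×4.40 = 321.46 + 42.151 + 135.55 = 499.16 W.
Ideal ⇒ P_in = P_out, so I_p = P_out/V_p = 499.16/240 = 2.08 A.

I_p ≈ 2.08 A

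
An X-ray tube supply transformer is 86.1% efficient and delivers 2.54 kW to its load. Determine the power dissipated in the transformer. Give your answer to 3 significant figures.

P_loss ≈ 410 W

P_in = P_out/η = 2540/0.861 = 2950.06 W.
P_loss = P_in − P_out = 2950.06 − 2540 = 410 W.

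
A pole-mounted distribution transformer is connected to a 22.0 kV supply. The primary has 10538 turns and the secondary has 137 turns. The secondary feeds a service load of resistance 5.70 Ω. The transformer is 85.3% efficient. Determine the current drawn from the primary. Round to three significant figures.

I_p ≈ 0.765 A

V_s = 22000 × 137/10538 = 286.01 V.
I_s = V_s/R = 286.01/5.70 = 50.178 A.
P_out = V_s I_s = 286.01 × 50.178 = 14351 W.
P_in = P_out/η = 14351/0.853 = 16825 W.
I_p = P_in/V_p = 16825/22000 = 0.765 A.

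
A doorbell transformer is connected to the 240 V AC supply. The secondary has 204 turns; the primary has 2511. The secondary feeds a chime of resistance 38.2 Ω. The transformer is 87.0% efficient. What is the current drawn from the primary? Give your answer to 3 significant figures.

V_s = 240 × 204/2511 = 19.498 V.
I_s = V_s/R = 19.498/38.2 = 0.51042 A.
P_out = V_s I_s = 19.498 × 0.51042 = 9.9524 W.
P_in = P_out/η = 9.9524/0.870 = 11.439 W.
I_p = P_in/V_p = 11.439/240 = 0.0477 A.

I_p ≈ 0.0477 A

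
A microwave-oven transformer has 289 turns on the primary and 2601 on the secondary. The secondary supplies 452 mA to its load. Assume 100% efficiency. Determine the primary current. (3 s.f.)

I_p ≈ 4.07 A

For an ideal transformer I_p/I_s = N_s/N_p, so I_p = 0.452 × 2601/289 = 4.07 A.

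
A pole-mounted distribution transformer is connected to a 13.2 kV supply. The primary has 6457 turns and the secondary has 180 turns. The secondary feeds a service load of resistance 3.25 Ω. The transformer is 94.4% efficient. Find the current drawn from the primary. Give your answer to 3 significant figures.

I_p ≈ 3.34 A

V_s = 13200 × 180/6457 = 367.97 V.
I_s = V_s/R = 367.97/3.25 = 113.22 A.
P_out = V_s I_s = 367.97 × 113.22 = 41663 W.
P_in = P_out/η = 41663/0.944 = 44134 W.
I_p = P_in/V_p = 44134/13200 = 3.34 A.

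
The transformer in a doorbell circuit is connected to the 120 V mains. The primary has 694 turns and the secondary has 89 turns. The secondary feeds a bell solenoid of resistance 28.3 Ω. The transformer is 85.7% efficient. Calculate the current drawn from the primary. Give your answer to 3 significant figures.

V_s = 120 × 89/694 = 15.389 V.
I_s = V_s/R = 15.389/28.3 = 0.54378 A.
P_out = V_s I_s = 15.389 × 0.54378 = 8.3683 W.
P_in = P_out/η = 8.3683/0.857 = 9.7646 W.
I_p = P_in/V_p = 9.7646/120 = 0.0814 A.

I_p ≈ 0.0814 A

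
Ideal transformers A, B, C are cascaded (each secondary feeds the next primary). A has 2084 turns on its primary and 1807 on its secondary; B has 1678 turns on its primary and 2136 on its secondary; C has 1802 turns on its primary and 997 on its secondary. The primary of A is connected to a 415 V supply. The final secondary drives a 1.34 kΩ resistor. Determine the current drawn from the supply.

After A: V = 415.00 × 1807/2084 = 359.84 V.
After B: V = 359.84 × 2136/1678 = 458.06 V.
After C: V = 458.06 × 997/1802 = 253.43 V.
I_load = 253.43/1340 = 0.18913 A, so P_out = 253.43 × 0.18913 = 47.930 W.
All ideal ⇒ P_in = P_out, so I_supply = 47.930/415 = 0.115 A.

I_supply ≈ 0.115 A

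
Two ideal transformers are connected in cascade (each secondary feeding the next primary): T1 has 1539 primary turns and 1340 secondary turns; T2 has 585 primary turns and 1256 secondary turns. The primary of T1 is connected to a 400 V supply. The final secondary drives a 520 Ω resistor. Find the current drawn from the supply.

I_supply ≈ 2.69 A

Secondary of T1: V = 400.00 × 1340/1539 = 348.28 V.
Secondary of T2: V = 348.28 × 1256/585 = 747.76 V.
I_load = 747.76/520 = 1.4380 A, so P_out = 747.76 × 1.4380 = 1075.3 W.
All ideal ⇒ P_in = P_out, so I_supply = 1075.3/400 = 2.69 A.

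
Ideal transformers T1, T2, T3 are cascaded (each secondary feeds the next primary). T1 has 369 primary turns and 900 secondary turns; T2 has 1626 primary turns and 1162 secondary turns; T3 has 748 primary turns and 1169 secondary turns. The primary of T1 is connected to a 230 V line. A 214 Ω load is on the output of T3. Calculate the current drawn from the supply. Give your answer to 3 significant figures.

I_supply ≈ 7.98 A

Secondary of T1: V = 230.00 × 900/369 = 560.98 V.
Secondary of T2: V = 560.98 × 1162/1626 = 400.89 V.
Secondary of T3: V = 400.89 × 1169/748 = 626.53 V.
I_load = 626.53/214 = 2.9277 A, so P_out = 626.53 × 2.9277 = 1834.3 W.
All ideal ⇒ P_in = P_out, so I_supply = 1834.3/230 = 7.98 A.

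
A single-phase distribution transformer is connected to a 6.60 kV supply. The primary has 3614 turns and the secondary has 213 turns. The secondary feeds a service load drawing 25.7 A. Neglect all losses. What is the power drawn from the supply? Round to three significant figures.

I_p = I_s × N_s/N_p = 25.7 × 213/3614 = 1.5147 A.
P = V_p I_p = 6600 × 1.5147 = 10000 W.

P ≈ 10000 W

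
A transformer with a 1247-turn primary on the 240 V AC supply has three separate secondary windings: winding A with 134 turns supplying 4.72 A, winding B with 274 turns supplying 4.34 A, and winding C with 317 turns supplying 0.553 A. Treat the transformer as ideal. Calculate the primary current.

V_A = 240 × 134/1247 = 25.790 V; V_B = 240 × 274/1247 = 52.735 V; V_C = 240 × 317/1247 = 61.010 V.
P_out = V_A I_A + V_B I_B + V_C I_C = 25.790×4.72 + 52.735×4.34 + 61.010×0.553 = 121.73 + 228.87 + 33.739 = 384.34 W.
Ideal ⇒ P_in = P_out, so I_p = P_out/V_p = 384.34/240 = 1.60 A.

I_p ≈ 1.60 A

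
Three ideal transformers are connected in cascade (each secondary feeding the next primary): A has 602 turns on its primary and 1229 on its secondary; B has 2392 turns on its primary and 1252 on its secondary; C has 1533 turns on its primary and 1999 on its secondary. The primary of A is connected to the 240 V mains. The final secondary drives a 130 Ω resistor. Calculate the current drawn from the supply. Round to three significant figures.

After A: V = 240.00 × 1229/602 = 489.97 V.
After B: V = 489.97 × 1252/2392 = 256.45 V.
After C: V = 256.45 × 1999/1533 = 334.41 V.
I_load = 334.41/130 = 2.5724 A, so P_out = 334.41 × 2.5724 = 860.24 W.
All ideal ⇒ P_in = P_out, so I_supply = 860.24/240 = 3.58 A.

I_supply ≈ 3.58 A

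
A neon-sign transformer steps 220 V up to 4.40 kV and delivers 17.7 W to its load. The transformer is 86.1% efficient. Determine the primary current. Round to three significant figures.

I_p ≈ 0.0934 A

P_in = P_out/η = 17.7/0.861 = 20.557 W.
I_p = P_in/V_p = 20.557/220 = 0.0934 A.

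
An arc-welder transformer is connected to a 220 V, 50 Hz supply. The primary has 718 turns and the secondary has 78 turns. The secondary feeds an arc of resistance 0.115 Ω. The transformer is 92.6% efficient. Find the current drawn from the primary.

I_p ≈ 24.4 A

V_s = 220 × 78/718 = 23.900 V.
I_s = V_s/R = 23.900/0.115 = 207.82 A.
P_out = V_s I_s = 23.900 × 207.82 = 4966.9 W.
P_in = P_out/η = 4966.9/0.926 = 5363.9 W.
I_p = P_in/V_p = 5363.9/220 = 24.4 A.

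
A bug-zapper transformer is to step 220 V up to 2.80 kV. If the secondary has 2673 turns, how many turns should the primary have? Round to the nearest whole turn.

N_p = 210 turns

N_p/N_s = V_p/V_s, so N_p = 2673 × 220/2800 = 210.0 ≈ 210 turns.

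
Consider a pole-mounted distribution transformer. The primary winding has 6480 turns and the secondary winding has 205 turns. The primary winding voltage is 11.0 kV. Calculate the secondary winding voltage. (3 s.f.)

V_s/V_p = N_s/N_p, so V_s = 11000 × 205/6480 = 348 V.

V_s ≈ 348 V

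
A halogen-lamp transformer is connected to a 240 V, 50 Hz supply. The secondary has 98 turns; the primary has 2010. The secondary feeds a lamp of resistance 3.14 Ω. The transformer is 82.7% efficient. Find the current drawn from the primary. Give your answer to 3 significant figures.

V_s = 240 × 98/2010 = 11.701 V.
I_s = V_s/R = 11.701/3.14 = 3.7266 A.
P_out = V_s I_s = 11.701 × 3.7266 = 43.607 W.
P_in = P_out/η = 43.607/0.827 = 52.729 W.
I_p = P_in/V_p = 52.729/240 = 0.220 A.

I_p ≈ 0.220 A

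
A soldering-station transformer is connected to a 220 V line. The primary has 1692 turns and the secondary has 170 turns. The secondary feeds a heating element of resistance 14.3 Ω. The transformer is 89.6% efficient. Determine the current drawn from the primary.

I_p ≈ 0.173 A

V_s = 220 × 170/1692 = 22.104 V.
I_s = V_s/R = 22.104/14.3 = 1.5457 A.
P_out = V_s I_s = 22.104 × 1.5457 = 34.167 W.
P_in = P_out/η = 34.167/0.896 = 38.133 W.
I_p = P_in/V_p = 38.133/220 = 0.173 A.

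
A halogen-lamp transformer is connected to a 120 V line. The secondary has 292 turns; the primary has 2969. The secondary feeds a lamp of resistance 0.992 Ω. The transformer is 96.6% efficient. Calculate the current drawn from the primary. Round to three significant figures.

V_s = 120 × 292/2969 = 11.802 V.
I_s = V_s/R = 11.802/0.992 = 11.897 A.
P_out = V_s I_s = 11.802 × 11.897 = 140.41 W.
P_in = P_out/η = 140.41/0.966 = 145.35 W.
I_p = P_in/V_p = 145.35/120 = 1.21 A.

I_p ≈ 1.21 A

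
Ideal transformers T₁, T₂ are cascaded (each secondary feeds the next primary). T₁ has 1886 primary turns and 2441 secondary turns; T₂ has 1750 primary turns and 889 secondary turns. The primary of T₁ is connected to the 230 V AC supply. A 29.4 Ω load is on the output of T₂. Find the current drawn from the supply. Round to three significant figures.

Secondary of T₁: V = 230.00 × 2441/1886 = 297.68 V.
Secondary of T₂: V = 297.68 × 889/1750 = 151.22 V.
I_load = 151.22/29.4 = 5.1436 A, so P_out = 151.22 × 5.1436 = 777.84 W.
All ideal ⇒ P_in = P_out, so I_supply = 777.84/230 = 3.38 A.

I_supply ≈ 3.38 A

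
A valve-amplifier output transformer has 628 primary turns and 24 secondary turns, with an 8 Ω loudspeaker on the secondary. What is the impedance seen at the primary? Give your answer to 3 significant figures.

Z_p ≈ 5480 Ω

Z_p = (N_p/N_s)² × Z_s = (628/24)² × 8 = 5480 Ω.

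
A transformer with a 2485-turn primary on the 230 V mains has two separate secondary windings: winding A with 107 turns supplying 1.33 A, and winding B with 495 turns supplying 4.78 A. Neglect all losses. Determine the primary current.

I_p ≈ 1.01 A

V_A = 230 × 107/2485 = 9.9034 V; V_B = 230 × 495/2485 = 45.815 V.
P_out = V_A I_A + V_B I_B = 9.9034×1.33 + 45.815×4.78 = 13.172 + 219.00 = 232.17 W.
Ideal ⇒ P_in = P_out, so I_p = P_out/V_p = 232.17/230 = 1.01 A.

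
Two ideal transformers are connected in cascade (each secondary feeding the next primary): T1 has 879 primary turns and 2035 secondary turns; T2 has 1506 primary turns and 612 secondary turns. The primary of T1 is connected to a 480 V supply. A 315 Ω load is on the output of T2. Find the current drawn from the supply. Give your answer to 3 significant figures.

I_supply ≈ 1.35 A

After T1: V = 480.00 × 2035/879 = 1111.3 V.
After T2: V = 1111.3 × 612/1506 = 451.59 V.
I_load = 451.59/315 = 1.4336 A, so P_out = 451.59 × 1.4336 = 647.40 W.
All ideal ⇒ P_in = P_out, so I_supply = 647.40/480 = 1.35 A.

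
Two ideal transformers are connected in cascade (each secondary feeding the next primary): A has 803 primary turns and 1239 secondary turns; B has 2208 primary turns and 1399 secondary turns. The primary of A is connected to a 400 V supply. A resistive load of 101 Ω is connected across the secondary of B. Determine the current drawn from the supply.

I_supply ≈ 3.79 A

After A: V = 400.00 × 1239/803 = 617.19 V.
After B: V = 617.19 × 1399/2208 = 391.05 V.
I_load = 391.05/101 = 3.8718 A, so P_out = 391.05 × 3.8718 = 1514.1 W.
All ideal ⇒ P_in = P_out, so I_supply = 1514.1/400 = 3.79 A.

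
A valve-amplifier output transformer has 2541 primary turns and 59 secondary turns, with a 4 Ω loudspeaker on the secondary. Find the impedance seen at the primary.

Z_p ≈ 7420 Ω

Z_p = (N_p/N_s)² × Z_s = (2541/59)² × 4 = 7420 Ω.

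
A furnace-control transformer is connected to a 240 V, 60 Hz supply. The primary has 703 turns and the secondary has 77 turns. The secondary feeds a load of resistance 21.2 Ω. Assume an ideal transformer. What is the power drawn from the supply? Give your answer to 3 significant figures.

V_s = V_p × N_s/N_p = 240 × 77/703 = 26.287 V.
I_s = V_s/R = 26.287/21.2 = 1.2400 A.
I_p = I_s × N_s/N_p = 1.2400 × 77/703 = 0.13581 A.
P = V_p I_p = 240 × 0.13581 = 32.6 W.

P ≈ 32.6 W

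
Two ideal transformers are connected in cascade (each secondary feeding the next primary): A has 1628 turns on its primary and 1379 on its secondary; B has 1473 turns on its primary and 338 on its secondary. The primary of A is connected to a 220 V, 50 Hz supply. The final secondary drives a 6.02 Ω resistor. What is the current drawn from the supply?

I_supply ≈ 1.38 A

Secondary of A: V = 220.00 × 1379/1628 = 186.35 V.
Secondary of B: V = 186.35 × 338/1473 = 42.761 V.
I_load = 42.761/6.02 = 7.1031 A, so P_out = 42.761 × 7.1031 = 303.74 W.
All ideal ⇒ P_in = P_out, so I_supply = 303.74/220 = 1.38 A.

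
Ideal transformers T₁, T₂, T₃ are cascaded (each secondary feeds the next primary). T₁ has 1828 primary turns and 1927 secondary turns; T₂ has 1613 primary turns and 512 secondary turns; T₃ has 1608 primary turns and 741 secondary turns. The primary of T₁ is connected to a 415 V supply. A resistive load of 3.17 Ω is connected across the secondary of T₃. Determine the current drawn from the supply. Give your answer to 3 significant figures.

I_supply ≈ 3.11 A

Secondary of T₁: V = 415.00 × 1927/1828 = 437.48 V.
Secondary of T₂: V = 437.48 × 512/1613 = 138.86 V.
Secondary of T₃: V = 138.86 × 741/1608 = 63.991 V.
I_load = 63.991/3.17 = 20.187 A, so P_out = 63.991 × 20.187 = 1291.8 W.
All ideal ⇒ P_in = P_out, so I_supply = 1291.8/415 = 3.11 A.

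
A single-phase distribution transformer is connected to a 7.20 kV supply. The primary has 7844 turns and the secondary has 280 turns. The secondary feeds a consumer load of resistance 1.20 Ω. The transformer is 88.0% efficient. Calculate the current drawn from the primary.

V_s = 7200 × 280/7844 = 257.01 V.
I_s = V_s/R = 257.01/1.20 = 214.18 A.
P_out = V_s I_s = 257.01 × 214.18 = 55046 W.
P_in = P_out/η = 55046/0.880 = 62552 W.
I_p = P_in/V_p = 62552/7200 = 8.69 A.

I_p ≈ 8.69 A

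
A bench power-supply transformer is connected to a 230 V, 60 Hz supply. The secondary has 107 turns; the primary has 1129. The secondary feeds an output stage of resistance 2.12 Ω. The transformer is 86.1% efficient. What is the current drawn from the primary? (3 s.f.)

I_p ≈ 1.13 A

V_s = 230 × 107/1129 = 21.798 V.
I_s = V_s/R = 21.798/2.12 = 10.282 A.
P_out = V_s I_s = 21.798 × 10.282 = 224.13 W.
P_in = P_out/η = 224.13/0.861 = 260.31 W.
I_p = P_in/V_p = 260.31/230 = 1.13 A.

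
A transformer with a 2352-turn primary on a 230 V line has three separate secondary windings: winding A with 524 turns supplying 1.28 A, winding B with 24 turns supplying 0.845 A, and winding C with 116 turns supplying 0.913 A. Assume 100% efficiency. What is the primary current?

I_p ≈ 0.339 A

V_A = 230 × 524/2352 = 51.241 V; V_B = 230 × 24/2352 = 2.3469 V; V_C = 230 × 116/2352 = 11.344 V.
P_out = V_A I_A + V_B I_B + V_C I_C = 51.241×1.28 + 2.3469×0.845 + 11.344×0.913 = 65.589 + 1.9832 + 10.357 = 77.929 W.
Ideal ⇒ P_in = P_out, so I_p = P_out/V_p = 77.929/230 = 0.339 A.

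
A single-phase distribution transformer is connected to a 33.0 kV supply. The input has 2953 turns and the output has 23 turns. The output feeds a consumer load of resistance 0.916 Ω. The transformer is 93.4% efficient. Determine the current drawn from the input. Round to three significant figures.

V_out = 33000 × 23/2953 = 257.03 V.
I_out = V_out/R = 257.03/0.916 = 280.60 A.
P_out = V_out I_out = 257.03 × 280.60 = 72121 W.
P_in = P_out/η = 72121/0.934 = 77217 W.
I_in = P_in/V_in = 77217/33000 = 2.34 A.

I_in ≈ 2.34 A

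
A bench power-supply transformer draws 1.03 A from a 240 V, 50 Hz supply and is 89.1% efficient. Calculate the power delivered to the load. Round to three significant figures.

P_out ≈ 220 W

P_in = V_p I_p = 240 × 1.03 = 247.20 W.
P_out = η P_in = 0.891 × 247.20 = 220 W.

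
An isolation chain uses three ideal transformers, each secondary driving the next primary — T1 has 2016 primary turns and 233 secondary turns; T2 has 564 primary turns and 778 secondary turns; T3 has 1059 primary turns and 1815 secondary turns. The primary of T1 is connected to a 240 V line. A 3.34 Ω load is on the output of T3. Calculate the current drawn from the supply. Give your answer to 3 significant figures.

I_supply ≈ 5.36 A

After T1: V = 240.00 × 233/2016 = 27.738 V.
After T2: V = 27.738 × 778/564 = 38.263 V.
After T3: V = 38.263 × 1815/1059 = 65.578 V.
I_load = 65.578/3.34 = 19.634 A, so P_out = 65.578 × 19.634 = 1287.6 W.
All ideal ⇒ P_in = P_out, so I_supply = 1287.6/240 = 5.36 A.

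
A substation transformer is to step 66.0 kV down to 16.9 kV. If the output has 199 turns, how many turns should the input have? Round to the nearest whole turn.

N_in = 777 turns

N_in/N_out = V_in/V_out, so N_in = 199 × 66000/16900 = 777.2 ≈ 777 turns.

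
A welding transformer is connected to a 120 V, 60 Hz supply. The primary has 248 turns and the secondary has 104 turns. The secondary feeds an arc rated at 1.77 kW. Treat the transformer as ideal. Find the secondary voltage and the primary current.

V_s ≈ 50.3 V, I_p ≈ 14.8 A

V_s = V_p × N_s/N_p = 120 × 104/248 = 50.323 V.
I_s = P/V_s = 1770/50.323 = 35.173 A.
I_p = I_s × N_s/N_p = 35.173 × 104/248 = 14.8 A.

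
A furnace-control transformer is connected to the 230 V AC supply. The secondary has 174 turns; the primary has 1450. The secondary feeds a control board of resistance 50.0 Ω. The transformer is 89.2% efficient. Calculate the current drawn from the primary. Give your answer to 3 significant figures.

V_s = 230 × 174/1450 = 27.600 V.
I_s = V_s/R = 27.600/50.0 = 0.55200 A.
P_out = V_s I_s = 27.600 × 0.55200 = 15.235 W.
P_in = P_out/η = 15.235/0.892 = 17.080 W.
I_p = P_in/V_p = 17.080/230 = 0.0743 A.

I_p ≈ 0.0743 A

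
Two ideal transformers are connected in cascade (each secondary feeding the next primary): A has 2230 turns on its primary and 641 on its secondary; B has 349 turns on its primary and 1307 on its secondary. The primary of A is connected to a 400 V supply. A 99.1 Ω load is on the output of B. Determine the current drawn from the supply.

Secondary of A: V = 400.00 × 641/2230 = 114.98 V.
Secondary of B: V = 114.98 × 1307/349 = 430.59 V.
I_load = 430.59/99.1 = 4.3450 A, so P_out = 430.59 × 4.3450 = 1870.9 W.
All ideal ⇒ P_in = P_out, so I_supply = 1870.9/400 = 4.68 A.

I_supply ≈ 4.68 A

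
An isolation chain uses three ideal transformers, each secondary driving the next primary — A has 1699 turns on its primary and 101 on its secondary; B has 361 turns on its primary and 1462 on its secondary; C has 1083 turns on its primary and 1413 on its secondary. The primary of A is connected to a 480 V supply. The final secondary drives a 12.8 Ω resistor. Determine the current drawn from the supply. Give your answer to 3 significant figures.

After A: V = 480.00 × 101/1699 = 28.534 V.
After B: V = 28.534 × 1462/361 = 115.56 V.
After C: V = 115.56 × 1413/1083 = 150.77 V.
I_load = 150.77/12.8 = 11.779 A, so P_out = 150.77 × 11.779 = 1776.0 W.
All ideal ⇒ P_in = P_out, so I_supply = 1776.0/480 = 3.70 A.

I_supply ≈ 3.70 A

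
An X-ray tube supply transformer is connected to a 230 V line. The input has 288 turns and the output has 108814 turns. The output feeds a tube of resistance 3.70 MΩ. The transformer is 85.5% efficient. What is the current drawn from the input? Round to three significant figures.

V_out = 230 × 108814/288 = 86900 V.
I_out = V_out/R = 86900/(3.70×10^6) = 0.023487 A.
P_out = V_out I_out = 86900 × 0.023487 = 2041.0 W.
P_in = P_out/η = 2041.0/0.855 = 2387.1 W.
I_in = P_in/V_in = 2387.1/230 = 10.4 A.

I_in ≈ 10.4 A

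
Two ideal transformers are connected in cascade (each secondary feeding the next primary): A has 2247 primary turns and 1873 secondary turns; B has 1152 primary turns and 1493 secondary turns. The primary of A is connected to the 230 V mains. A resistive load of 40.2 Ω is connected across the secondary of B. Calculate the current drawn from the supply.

I_supply ≈ 6.68 A

Secondary of A: V = 230.00 × 1873/2247 = 191.72 V.
Secondary of B: V = 191.72 × 1493/1152 = 248.47 V.
I_load = 248.47/40.2 = 6.1808 A, so P_out = 248.47 × 6.1808 = 1535.7 W.
All ideal ⇒ P_in = P_out, so I_supply = 1535.7/230 = 6.68 A.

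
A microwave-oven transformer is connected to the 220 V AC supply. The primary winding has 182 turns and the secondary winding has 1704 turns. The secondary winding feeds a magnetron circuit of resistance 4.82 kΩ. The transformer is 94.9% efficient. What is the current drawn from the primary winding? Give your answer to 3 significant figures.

V_s = 220 × 1704/182 = 2059.8 V.
I_s = V_s/R = 2059.8/4820 = 0.42734 A.
P_out = V_s I_s = 2059.8 × 0.42734 = 880.23 W.
P_in = P_out/η = 880.23/0.949 = 927.53 W.
I_p = P_in/V_p = 927.53/220 = 4.22 A.

I_p ≈ 4.22 A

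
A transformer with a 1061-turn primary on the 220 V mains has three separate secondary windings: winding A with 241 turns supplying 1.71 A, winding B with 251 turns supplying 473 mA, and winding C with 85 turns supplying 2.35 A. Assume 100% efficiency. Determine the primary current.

I_p ≈ 0.689 A

V_A = 220 × 241/1061 = 49.972 V; V_B = 220 × 251/1061 = 52.045 V; V_C = 220 × 85/1061 = 17.625 V.
P_out = V_A I_A + V_B I_B + V_C I_C = 49.972×1.71 + 52.045×0.473 + 17.625×2.35 = 85.452 + 24.617 + 41.418 = 151.49 W.
Ideal ⇒ P_in = P_out, so I_p = P_out/V_p = 151.49/220 = 0.689 A.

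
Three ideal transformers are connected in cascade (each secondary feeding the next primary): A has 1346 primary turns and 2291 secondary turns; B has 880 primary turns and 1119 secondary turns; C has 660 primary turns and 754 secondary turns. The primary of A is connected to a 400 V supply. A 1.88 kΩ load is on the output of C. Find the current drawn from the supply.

After A: V = 400.00 × 2291/1346 = 680.83 V.
After B: V = 680.83 × 1119/880 = 865.74 V.
After C: V = 865.74 × 754/660 = 989.04 V.
I_load = 989.04/1880 = 0.52609 A, so P_out = 989.04 × 0.52609 = 520.32 W.
All ideal ⇒ P_in = P_out, so I_supply = 520.32/400 = 1.30 A.

I_supply ≈ 1.30 A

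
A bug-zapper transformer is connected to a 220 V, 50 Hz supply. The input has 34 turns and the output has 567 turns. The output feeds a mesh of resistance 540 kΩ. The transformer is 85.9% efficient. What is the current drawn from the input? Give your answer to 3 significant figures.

V_out = 220 × 567/34 = 3668.8 V.
I_out = V_out/R = 3668.8/540000 = 0.0067941 A.
P_out = V_out I_out = 3668.8 × 0.0067941 = 24.926 W.
P_in = P_out/η = 24.926/0.859 = 29.018 W.
I_in = P_in/V_in = 29.018/220 = 0.132 A.

I_in ≈ 0.132 A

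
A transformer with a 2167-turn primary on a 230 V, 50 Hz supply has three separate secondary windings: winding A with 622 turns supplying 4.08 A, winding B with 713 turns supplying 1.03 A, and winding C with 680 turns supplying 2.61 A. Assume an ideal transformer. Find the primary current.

I_p ≈ 2.33 A

V_A = 230 × 622/2167 = 66.018 V; V_B = 230 × 713/2167 = 75.676 V; V_C = 230 × 680/2167 = 72.174 V.
P_out = V_A I_A + V_B I_B + V_C I_C = 66.018×4.08 + 75.676×1.03 + 72.174×2.61 = 269.35 + 77.946 + 188.37 = 535.67 W.
Ideal ⇒ P_in = P_out, so I_p = P_out/V_p = 535.67/230 = 2.33 A.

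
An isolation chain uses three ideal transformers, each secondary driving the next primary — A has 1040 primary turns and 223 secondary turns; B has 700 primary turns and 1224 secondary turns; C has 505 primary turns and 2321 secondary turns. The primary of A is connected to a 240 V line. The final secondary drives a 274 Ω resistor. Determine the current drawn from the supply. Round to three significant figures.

I_supply ≈ 2.60 A

Secondary of A: V = 240.00 × 223/1040 = 51.462 V.
Secondary of B: V = 51.462 × 1224/700 = 89.984 V.
Secondary of C: V = 89.984 × 2321/505 = 413.57 V.
I_load = 413.57/274 = 1.5094 A, so P_out = 413.57 × 1.5094 = 624.24 W.
All ideal ⇒ P_in = P_out, so I_supply = 624.24/240 = 2.60 A.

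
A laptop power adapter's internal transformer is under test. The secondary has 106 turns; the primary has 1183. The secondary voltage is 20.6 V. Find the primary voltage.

V_p ≈ 230 V

V_p/V_s = N_p/N_s, so V_p = 20.6 × 1183/106 = 230 V.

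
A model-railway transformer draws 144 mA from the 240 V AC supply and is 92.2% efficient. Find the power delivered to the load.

P_out ≈ 31.9 W

P_in = V_p I_p = 240 × 0.144 = 34.560 W.
P_out = η P_in = 0.922 × 34.560 = 31.9 W.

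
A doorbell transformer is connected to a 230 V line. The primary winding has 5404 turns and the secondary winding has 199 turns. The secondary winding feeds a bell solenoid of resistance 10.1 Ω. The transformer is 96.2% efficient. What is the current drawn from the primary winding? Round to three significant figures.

V_s = 230 × 199/5404 = 8.4697 V.
I_s = V_s/R = 8.4697/10.1 = 0.83858 A.
P_out = V_s I_s = 8.4697 × 0.83858 = 7.1025 W.
P_in = P_out/η = 7.1025/0.962 = 7.3830 W.
I_p = P_in/V_p = 7.3830/230 = 0.0321 A.

I_p ≈ 0.0321 A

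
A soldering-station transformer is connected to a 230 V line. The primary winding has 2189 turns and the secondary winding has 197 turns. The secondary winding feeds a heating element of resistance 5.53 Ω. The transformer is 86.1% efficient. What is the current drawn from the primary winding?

I_p ≈ 0.391 A

V_s = 230 × 197/2189 = 20.699 V.
I_s = V_s/R = 20.699/5.53 = 3.7430 A.
P_out = V_s I_s = 20.699 × 3.7430 = 77.477 W.
P_in = P_out/η = 77.477/0.861 = 89.985 W.
I_p = P_in/V_p = 89.985/230 = 0.391 A.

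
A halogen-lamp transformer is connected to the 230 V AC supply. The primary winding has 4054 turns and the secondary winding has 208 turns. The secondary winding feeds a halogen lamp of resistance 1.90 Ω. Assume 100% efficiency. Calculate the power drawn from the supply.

V_s = V_p × N_s/N_p = 230 × 208/4054 = 11.801 V.
I_s = V_s/R = 11.801/1.90 = 6.2109 A.
I_p = I_s × N_s/N_p = 6.2109 × 208/4054 = 0.31866 A.
P = V_p I_p = 230 × 0.31866 = 73.3 W.

P ≈ 73.3 W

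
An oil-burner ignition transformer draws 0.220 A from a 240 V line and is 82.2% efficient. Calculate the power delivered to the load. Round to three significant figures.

P_in = V_p I_p = 240 × 0.220 = 52.800 W.
P_out = η P_in = 0.822 × 52.800 = 43.4 W.

P_out ≈ 43.4 W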